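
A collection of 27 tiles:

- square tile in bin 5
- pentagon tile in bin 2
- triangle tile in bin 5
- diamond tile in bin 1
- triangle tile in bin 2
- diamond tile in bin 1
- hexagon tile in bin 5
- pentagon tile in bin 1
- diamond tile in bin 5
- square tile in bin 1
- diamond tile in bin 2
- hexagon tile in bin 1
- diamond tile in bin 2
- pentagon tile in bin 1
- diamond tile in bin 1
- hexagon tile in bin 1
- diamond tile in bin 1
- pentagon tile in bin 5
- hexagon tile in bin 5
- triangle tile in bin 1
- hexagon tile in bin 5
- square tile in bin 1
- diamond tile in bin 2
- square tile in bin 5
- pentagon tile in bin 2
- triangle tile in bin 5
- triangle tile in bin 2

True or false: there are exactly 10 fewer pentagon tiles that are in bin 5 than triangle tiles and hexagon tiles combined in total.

False

|pentagon tiles in bin 5| = 1.
triangle tiles: 5; hexagon tiles: 5; combined: 5 + 5 = 10.
The claim requires 10 − 1 (= 9) to equal 10, which does not hold.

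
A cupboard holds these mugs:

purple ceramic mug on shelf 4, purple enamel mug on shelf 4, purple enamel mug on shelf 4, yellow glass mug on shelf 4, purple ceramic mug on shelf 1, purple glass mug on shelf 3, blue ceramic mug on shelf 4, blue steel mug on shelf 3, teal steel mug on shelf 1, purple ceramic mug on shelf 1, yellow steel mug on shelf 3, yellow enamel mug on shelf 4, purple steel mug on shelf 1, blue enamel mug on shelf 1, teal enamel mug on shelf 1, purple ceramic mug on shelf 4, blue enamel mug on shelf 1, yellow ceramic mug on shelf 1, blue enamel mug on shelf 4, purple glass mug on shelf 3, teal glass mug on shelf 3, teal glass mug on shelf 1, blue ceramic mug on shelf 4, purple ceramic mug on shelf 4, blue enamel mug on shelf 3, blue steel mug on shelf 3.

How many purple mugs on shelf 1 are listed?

3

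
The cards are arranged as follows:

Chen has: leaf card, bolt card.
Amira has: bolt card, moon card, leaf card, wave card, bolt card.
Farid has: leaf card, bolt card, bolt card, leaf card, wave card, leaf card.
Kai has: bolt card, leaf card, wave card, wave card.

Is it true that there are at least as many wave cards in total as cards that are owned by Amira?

|wave cards| = 4.
|cards owned by Amira| = 5.
The claim requires 4 ≥ 5, which does not hold.

False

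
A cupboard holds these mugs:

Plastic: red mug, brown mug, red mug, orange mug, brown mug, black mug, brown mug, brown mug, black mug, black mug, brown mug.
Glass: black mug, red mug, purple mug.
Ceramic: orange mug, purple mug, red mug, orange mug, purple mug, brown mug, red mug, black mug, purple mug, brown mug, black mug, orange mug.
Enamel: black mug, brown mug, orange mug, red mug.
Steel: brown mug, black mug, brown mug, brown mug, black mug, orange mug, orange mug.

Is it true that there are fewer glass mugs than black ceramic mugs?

False

|glass mugs| = 3.
|black ceramic mugs| = 2.
The claim requires 3 < 2, which does not hold.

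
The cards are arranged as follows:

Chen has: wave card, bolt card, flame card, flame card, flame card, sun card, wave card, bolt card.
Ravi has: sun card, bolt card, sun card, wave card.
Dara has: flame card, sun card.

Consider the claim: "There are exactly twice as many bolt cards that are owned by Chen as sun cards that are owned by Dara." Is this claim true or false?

True

|bolt cards owned by Chen| = 2.
|sun cards owned by Dara| = 1.
The claim requires 2 = 2 × 1 = 2, which holds.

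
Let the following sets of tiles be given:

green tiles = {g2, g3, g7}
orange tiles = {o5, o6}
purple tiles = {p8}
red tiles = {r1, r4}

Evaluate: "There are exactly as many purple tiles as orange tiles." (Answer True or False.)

|purple tiles| = 1.
|orange tiles| = 2.
The claim requires 1 = 2, which does not hold.

False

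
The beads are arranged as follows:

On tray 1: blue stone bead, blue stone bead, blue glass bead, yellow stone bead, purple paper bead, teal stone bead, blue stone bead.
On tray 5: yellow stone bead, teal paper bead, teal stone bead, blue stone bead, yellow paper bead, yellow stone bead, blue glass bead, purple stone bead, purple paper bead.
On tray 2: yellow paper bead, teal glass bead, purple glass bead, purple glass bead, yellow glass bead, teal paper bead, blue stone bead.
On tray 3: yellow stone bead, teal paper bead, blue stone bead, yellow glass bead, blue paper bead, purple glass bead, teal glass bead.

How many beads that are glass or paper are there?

17

glass: 9; paper: 8; together 9 + 8 = 17.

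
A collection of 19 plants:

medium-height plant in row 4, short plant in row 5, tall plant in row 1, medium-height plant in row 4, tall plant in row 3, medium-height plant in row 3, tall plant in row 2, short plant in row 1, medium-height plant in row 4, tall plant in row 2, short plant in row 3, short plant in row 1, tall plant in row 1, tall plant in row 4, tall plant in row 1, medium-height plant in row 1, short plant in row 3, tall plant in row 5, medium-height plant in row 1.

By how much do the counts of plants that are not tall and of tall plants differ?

3

plants that are not tall: 11. tall plants: 8.
|11 − 8| = 11 − 8 = 3.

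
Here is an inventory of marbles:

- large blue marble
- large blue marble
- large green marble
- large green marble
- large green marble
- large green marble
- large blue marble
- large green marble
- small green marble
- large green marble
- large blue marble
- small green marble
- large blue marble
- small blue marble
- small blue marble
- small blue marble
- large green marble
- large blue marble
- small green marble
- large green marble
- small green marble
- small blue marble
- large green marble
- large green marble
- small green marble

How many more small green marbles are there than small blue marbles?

small green marbles: 5.
small blue marbles: 4.
5 − 4 = 1.

1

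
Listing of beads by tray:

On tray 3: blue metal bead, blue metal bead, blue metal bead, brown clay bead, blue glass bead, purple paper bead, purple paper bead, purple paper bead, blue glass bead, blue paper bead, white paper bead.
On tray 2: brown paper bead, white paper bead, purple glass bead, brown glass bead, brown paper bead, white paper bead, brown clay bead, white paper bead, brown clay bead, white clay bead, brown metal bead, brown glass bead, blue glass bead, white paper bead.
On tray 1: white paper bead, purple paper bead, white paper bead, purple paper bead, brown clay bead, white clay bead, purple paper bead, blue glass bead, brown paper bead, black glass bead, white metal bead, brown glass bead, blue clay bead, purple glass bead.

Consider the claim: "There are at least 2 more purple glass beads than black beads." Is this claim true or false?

False

|purple glass beads| = 2.
|black beads| = 1.
The claim requires 2 − 1 = 1 ≥ 2, which does not hold.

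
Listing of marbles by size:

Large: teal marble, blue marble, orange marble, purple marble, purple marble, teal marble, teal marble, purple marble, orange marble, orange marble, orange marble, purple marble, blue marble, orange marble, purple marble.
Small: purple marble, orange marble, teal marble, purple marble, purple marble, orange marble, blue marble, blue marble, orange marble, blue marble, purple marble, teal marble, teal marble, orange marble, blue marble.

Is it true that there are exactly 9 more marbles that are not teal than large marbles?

There are 24 marbles that are not teal.
There are 15 large marbles.
The claim requires 24 − 15 (= 9) to equal 9, which holds.

True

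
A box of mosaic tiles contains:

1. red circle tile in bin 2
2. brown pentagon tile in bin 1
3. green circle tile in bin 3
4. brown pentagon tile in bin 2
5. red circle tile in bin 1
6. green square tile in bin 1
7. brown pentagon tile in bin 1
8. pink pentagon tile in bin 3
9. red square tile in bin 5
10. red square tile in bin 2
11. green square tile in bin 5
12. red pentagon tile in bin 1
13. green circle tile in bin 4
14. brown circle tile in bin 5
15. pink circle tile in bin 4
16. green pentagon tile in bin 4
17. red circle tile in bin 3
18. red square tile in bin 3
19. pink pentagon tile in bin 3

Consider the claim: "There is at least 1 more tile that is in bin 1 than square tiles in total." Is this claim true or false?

False

There are 5 tiles in bin 1.
There are 5 square tiles.
The claim requires 5 − 5 = 0 ≥ 1, which does not hold.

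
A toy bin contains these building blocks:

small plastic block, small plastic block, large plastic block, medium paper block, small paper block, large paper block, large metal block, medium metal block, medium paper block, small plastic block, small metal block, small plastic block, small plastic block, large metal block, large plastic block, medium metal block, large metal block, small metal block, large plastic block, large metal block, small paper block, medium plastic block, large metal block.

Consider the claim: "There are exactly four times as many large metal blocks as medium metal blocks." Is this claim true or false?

There are 5 large metal blocks.
There are 2 medium metal blocks.
The claim requires 5 = 4 × 2 = 8, which does not hold.

False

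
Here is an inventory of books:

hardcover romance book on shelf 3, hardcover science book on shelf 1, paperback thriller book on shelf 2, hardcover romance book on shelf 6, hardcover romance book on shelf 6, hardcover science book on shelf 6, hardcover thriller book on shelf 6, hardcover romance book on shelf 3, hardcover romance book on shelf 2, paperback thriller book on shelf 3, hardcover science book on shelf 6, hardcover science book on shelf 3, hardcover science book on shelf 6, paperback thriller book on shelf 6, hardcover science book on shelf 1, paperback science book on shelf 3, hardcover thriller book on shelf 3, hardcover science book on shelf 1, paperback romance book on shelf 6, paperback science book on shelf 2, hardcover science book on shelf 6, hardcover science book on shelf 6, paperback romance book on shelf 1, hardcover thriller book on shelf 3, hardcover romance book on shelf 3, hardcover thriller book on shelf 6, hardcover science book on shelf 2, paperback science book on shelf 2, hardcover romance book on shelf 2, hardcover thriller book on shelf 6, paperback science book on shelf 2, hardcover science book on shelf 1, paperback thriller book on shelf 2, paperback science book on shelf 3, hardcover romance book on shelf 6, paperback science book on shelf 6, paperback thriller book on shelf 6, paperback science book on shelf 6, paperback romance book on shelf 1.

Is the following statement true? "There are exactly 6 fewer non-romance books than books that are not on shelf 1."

|non-romance books| = 28.
|books that are not on shelf 1| = 33.
The claim requires 33 − 28 (= 5) to equal 6, which does not hold.

False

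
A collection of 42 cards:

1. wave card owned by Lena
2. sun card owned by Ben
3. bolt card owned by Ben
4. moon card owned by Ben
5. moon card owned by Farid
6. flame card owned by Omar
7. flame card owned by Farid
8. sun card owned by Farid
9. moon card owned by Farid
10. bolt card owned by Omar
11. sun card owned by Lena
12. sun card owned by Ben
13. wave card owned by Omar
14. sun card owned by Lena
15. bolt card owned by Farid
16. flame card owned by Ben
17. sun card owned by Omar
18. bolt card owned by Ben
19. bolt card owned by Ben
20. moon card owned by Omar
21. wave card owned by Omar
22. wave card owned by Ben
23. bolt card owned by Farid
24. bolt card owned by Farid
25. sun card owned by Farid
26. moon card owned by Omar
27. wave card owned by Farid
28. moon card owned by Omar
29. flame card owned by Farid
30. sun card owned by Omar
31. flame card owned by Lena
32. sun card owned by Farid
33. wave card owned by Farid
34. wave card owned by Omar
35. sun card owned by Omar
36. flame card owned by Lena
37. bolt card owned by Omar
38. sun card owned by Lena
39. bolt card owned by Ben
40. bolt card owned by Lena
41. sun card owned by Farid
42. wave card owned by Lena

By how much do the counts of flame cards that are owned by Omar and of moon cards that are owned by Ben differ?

flame cards owned by Omar: 1. moon cards owned by Ben: 1.
|1 − 1| = 1 − 1 = 0.

0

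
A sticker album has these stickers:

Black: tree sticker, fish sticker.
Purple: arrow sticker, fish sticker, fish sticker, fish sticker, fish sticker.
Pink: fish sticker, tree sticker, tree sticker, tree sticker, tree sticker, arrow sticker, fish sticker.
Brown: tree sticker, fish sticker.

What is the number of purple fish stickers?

4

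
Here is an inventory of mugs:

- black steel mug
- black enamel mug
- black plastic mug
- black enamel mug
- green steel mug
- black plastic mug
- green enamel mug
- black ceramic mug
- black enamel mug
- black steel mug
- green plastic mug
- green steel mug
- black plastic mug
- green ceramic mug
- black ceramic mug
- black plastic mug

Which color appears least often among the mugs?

Counts by color: black 11, green 5.
The minimum is 5, held uniquely by green.

green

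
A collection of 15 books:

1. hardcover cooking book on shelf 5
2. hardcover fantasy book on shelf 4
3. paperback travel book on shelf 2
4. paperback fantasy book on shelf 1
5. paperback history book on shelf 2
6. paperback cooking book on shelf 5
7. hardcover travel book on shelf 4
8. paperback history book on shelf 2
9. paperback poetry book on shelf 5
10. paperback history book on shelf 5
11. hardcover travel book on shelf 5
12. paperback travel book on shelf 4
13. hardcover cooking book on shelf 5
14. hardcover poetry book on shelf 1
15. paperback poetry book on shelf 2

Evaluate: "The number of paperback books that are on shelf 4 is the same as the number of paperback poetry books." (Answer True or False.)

There is 1 paperback book on shelf 4.
There are 2 paperback poetry books.
The claim requires 1 = 2, which does not hold.

False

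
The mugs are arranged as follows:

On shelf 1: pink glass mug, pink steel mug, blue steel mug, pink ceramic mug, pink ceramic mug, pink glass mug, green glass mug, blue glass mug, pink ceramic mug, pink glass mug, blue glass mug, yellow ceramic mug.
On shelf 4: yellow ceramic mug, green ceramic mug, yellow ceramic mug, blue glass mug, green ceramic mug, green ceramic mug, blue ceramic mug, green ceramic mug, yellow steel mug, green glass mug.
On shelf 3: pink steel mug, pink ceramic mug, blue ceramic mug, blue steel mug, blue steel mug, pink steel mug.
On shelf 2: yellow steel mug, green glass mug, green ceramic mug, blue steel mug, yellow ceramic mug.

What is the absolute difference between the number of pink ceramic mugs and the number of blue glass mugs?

1

pink ceramic mugs: 4. blue glass mugs: 3.
|4 − 3| = 4 − 3 = 1.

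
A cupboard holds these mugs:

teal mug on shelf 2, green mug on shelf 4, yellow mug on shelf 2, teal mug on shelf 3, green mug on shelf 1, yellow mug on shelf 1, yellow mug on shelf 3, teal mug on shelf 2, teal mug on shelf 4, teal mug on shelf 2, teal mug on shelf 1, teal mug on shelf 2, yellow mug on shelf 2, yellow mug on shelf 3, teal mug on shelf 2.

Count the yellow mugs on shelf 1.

1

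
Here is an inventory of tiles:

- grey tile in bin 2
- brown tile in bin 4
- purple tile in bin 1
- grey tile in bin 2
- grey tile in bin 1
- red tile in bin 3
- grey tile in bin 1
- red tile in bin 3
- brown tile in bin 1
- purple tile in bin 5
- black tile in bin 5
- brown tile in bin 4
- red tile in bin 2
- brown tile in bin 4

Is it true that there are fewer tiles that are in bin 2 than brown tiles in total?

True

There are 3 tiles in bin 2.
There are 4 brown tiles.
The claim requires 3 < 4, which holds.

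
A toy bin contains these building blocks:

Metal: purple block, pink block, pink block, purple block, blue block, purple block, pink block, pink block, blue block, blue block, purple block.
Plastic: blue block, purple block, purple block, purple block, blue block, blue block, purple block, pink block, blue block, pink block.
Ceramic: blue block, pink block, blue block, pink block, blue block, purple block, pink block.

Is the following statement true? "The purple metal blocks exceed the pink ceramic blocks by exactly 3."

purple metal blocks: 4.
pink ceramic blocks: 3.
The claim requires 4 − 3 (= 1) to equal 3, which does not hold.

False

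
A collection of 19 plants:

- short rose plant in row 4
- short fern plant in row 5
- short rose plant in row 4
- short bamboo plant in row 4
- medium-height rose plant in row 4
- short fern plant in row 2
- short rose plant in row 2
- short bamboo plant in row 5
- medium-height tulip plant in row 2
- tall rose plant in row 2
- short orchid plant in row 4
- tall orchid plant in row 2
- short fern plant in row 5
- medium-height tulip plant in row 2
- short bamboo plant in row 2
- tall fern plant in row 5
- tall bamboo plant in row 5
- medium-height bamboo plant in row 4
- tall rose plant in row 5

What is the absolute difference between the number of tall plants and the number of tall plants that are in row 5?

tall plants: 5. tall plants in row 5: 3.
|5 − 3| = 5 − 3 = 2.

2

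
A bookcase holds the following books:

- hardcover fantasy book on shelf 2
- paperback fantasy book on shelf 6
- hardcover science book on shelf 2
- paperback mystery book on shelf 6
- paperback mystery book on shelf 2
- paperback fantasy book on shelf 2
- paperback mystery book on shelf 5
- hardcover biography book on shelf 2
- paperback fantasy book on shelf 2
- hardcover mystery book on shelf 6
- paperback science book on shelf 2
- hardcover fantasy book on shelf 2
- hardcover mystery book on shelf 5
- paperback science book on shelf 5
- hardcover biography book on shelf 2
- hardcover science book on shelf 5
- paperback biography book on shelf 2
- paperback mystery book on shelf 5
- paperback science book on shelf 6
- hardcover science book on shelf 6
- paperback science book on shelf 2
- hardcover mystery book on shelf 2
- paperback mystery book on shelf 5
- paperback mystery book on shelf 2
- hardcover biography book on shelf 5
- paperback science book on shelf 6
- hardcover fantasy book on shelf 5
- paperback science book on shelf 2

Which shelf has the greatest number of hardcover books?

Counts by shelf (restricted to hardcover books): shelf 2→6, shelf 5→4, shelf 6→2.
The maximum is 6, held uniquely by shelf 2.

shelf 2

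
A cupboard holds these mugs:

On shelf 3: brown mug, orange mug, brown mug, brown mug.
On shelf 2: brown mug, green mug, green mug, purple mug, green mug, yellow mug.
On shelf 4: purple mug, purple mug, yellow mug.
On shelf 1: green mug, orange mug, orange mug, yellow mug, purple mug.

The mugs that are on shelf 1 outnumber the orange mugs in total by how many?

2

mugs on shelf 1: 5.
orange mugs: 3.
5 − 3 = 2.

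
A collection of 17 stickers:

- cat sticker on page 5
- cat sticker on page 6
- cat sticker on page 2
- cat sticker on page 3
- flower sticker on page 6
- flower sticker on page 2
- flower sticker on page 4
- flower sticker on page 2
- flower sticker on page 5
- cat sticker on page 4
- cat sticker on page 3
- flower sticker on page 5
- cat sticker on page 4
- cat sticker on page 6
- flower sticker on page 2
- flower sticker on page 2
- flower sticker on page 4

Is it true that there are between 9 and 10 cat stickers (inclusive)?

False

There are 8 cat stickers.
The claim requires 9 ≤ 8 ≤ 10, which does not hold.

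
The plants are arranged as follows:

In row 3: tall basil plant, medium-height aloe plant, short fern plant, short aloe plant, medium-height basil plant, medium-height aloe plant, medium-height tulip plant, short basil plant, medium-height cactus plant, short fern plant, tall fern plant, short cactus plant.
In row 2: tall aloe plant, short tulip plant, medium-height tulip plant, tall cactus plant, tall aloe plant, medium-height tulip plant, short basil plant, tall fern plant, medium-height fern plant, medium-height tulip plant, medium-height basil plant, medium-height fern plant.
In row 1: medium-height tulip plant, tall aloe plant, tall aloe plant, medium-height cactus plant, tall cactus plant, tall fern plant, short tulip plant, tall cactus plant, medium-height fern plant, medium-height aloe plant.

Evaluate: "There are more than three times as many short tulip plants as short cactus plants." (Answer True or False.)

short tulip plants: 2.
short cactus plants: 1.
The claim requires 2 > 3 × 1 = 3, which does not hold.

False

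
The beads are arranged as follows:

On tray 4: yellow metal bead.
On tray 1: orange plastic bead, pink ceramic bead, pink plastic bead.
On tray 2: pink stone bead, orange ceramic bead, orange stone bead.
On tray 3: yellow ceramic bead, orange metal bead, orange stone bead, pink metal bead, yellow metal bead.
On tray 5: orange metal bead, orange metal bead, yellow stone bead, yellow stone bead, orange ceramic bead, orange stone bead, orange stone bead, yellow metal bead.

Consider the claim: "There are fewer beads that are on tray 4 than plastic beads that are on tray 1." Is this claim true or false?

There is 1 bead on tray 4.
There are 2 plastic beads on tray 1.
The claim requires 1 < 2, which holds.

True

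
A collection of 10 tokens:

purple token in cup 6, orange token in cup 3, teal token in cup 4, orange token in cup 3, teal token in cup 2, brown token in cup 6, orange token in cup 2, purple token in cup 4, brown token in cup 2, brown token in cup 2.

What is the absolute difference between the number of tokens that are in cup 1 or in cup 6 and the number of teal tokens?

0

tokens in cup 1 or in cup 6: 2. teal tokens: 2.
|2 − 2| = 2 − 2 = 0.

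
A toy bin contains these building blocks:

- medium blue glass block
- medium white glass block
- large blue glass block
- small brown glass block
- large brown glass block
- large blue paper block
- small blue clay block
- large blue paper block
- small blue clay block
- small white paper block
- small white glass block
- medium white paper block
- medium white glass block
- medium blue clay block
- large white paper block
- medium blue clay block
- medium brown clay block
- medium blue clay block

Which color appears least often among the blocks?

Counts by color: blue 9, white 6, brown 3.
The minimum is 3, held uniquely by brown.

brown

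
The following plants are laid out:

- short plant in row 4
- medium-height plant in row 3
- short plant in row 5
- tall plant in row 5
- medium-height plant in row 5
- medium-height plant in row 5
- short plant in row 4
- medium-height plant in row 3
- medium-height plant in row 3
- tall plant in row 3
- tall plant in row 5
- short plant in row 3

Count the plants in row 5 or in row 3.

10

in row 3: 5; in row 5: 5; together 5 + 5 = 10.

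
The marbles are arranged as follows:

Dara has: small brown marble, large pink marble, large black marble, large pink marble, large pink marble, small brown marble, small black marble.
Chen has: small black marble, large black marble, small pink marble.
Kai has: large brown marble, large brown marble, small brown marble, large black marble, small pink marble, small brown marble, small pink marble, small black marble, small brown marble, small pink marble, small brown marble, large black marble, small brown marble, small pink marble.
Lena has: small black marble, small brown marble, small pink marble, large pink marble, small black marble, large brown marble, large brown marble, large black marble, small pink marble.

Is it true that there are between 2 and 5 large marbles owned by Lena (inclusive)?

large marbles owned by Lena: 4.
The claim requires 2 ≤ 4 ≤ 5, which holds.

True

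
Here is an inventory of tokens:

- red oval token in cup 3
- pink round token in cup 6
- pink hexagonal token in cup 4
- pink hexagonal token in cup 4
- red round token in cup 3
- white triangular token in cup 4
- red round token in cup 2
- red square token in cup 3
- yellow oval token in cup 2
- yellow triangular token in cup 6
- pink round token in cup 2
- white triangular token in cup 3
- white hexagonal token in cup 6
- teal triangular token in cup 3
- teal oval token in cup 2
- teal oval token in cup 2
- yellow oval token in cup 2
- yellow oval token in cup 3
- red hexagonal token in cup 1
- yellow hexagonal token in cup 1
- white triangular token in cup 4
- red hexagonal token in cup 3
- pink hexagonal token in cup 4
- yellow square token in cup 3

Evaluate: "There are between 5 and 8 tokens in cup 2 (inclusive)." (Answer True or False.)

|tokens in cup 2| = 6.
The claim requires 5 ≤ 6 ≤ 8, which holds.

True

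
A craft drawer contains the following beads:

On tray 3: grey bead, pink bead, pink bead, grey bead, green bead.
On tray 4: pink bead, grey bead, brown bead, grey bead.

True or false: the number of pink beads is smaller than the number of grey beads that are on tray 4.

pink beads: 3.
grey beads on tray 4: 2.
The claim requires 3 < 2, which does not hold.

False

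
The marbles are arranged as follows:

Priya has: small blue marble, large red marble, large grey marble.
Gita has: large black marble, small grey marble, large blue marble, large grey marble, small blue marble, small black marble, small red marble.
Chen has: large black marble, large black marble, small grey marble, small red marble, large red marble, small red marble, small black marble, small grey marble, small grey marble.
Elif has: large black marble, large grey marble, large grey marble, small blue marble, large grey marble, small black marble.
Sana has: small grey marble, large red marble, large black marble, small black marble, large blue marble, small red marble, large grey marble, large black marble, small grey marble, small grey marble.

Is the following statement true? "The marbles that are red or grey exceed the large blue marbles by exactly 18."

True

marbles that are red or grey: 20.
large blue marbles: 2.
The claim requires 20 − 2 (= 18) to equal 18, which holds.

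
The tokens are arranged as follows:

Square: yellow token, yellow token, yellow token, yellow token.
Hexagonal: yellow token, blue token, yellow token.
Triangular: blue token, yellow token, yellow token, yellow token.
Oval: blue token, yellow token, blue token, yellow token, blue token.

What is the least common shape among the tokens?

hexagonal

Counts by shape: oval 5, square 4, triangular 4, hexagonal 3.
The minimum is 3, held uniquely by hexagonal.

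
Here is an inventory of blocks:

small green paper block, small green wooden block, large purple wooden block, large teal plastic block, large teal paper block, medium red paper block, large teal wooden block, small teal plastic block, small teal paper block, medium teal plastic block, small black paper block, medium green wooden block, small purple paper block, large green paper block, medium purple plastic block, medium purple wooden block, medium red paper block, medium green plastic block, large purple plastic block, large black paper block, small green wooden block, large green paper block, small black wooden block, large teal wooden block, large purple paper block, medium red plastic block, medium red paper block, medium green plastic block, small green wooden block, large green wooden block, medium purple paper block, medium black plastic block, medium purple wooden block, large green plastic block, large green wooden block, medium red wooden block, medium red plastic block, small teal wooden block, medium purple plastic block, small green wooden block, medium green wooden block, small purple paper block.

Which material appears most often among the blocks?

wooden

Counts by material: wooden 16, paper 14, plastic 12.
The maximum is 16, held uniquely by wooden.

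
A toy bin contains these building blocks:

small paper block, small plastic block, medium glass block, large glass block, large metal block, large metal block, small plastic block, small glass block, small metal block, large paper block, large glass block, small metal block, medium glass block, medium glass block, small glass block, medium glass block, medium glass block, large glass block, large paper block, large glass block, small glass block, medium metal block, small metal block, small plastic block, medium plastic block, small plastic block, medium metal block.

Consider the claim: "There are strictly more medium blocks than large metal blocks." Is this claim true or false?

True

medium blocks: 8.
large metal blocks: 2.
The claim requires 8 > 2, which holds.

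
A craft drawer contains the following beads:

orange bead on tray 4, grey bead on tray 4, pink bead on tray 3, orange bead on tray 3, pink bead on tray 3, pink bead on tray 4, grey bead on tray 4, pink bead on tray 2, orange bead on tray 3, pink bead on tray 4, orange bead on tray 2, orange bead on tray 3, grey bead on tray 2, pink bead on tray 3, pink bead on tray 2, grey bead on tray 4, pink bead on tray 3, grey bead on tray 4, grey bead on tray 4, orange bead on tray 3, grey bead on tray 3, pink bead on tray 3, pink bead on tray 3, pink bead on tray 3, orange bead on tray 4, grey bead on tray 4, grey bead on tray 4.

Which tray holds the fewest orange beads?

tray 2

Counts by tray (restricted to orange beads): tray 3→4, tray 4→2, tray 2→1.
The minimum is 1, held uniquely by tray 2.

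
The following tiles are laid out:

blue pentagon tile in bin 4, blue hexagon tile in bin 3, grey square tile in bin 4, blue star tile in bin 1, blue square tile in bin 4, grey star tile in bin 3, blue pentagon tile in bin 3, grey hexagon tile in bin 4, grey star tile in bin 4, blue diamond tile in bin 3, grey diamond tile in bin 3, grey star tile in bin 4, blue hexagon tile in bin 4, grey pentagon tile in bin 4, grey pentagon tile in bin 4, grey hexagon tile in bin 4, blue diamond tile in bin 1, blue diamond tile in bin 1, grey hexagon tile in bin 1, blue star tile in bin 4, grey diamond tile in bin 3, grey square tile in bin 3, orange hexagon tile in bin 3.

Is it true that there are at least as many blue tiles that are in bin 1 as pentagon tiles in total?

|blue tiles in bin 1| = 3.
|pentagon tiles| = 4.
The claim requires 3 ≥ 4, which does not hold.

False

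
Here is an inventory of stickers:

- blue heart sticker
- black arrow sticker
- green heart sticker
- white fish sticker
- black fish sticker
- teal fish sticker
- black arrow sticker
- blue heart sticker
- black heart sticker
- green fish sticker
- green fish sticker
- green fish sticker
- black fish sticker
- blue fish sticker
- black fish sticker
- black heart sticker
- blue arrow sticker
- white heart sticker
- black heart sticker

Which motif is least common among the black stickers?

Counts by motif (restricted to black stickers): heart 3, fish 3, arrow 2.
The minimum is 2, held uniquely by arrow.

arrow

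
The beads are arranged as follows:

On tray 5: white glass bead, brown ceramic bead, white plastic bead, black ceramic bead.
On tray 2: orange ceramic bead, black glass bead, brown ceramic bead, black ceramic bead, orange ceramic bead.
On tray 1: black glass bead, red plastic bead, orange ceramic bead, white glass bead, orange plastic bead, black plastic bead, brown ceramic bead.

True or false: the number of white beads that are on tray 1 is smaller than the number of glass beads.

|white beads on tray 1| = 1.
|glass beads| = 4.
The claim requires 1 < 4, which holds.

True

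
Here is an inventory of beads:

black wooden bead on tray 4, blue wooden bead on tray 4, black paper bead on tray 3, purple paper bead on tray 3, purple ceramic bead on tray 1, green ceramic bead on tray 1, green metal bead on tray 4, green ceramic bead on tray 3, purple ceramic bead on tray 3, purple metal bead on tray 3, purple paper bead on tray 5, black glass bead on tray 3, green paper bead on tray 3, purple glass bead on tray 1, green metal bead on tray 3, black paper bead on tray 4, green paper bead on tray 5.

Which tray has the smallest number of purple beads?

tray 4

Counts by tray (restricted to purple beads): tray 3→3, tray 1→2, tray 5→1, tray 4→0.
The minimum is 0, held uniquely by tray 4.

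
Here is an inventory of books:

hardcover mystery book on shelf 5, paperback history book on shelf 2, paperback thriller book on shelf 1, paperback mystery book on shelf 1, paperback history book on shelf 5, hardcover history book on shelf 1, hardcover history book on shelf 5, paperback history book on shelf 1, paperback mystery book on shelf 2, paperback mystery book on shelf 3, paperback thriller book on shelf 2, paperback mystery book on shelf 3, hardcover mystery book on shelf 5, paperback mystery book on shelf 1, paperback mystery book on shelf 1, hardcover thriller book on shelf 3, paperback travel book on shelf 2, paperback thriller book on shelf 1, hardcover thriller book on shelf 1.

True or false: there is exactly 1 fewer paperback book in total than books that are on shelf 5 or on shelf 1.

There are 13 paperback books.
There are 12 books on shelf 5 or on shelf 1.
The claim requires 12 − 13 (= -1) to equal 1, which does not hold.

False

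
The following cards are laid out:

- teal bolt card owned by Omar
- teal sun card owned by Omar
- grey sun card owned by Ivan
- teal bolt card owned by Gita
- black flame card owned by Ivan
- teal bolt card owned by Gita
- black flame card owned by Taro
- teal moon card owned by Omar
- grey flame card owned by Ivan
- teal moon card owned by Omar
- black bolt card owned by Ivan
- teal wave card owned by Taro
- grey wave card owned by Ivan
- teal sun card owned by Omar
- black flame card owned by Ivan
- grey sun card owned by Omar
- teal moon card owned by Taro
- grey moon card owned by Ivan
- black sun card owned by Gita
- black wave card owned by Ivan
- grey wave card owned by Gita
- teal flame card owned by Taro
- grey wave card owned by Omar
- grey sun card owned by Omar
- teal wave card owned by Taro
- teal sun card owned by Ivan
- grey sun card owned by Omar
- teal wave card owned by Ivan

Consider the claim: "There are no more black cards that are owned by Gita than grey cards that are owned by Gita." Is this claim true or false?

True

|black cards owned by Gita| = 1.
|grey cards owned by Gita| = 1.
The claim requires 1 ≤ 1, which holds.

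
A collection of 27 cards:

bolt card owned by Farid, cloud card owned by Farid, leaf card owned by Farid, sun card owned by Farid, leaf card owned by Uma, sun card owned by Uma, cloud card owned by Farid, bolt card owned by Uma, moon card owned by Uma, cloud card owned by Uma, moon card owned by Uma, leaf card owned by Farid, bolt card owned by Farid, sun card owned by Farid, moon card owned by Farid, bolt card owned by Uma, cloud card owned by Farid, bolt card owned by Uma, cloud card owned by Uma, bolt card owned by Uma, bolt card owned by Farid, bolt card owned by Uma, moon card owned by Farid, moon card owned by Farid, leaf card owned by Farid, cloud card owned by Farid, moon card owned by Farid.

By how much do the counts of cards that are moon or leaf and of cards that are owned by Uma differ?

cards that are moon or leaf: 10. cards owned by Uma: 11.
|10 − 11| = 11 − 10 = 1.

1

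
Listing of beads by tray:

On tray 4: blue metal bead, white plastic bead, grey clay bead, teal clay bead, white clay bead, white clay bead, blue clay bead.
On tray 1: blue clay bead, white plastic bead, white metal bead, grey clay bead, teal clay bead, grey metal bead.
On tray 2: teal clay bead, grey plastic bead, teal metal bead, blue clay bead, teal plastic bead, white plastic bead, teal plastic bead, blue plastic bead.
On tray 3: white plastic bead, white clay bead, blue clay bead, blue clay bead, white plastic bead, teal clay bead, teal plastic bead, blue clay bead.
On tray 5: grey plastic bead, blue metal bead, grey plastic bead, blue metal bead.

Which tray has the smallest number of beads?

Counts by tray: tray 3→8, tray 2→8, tray 4→7, tray 1→6, tray 5→4.
The minimum is 4, held uniquely by tray 5.

tray 5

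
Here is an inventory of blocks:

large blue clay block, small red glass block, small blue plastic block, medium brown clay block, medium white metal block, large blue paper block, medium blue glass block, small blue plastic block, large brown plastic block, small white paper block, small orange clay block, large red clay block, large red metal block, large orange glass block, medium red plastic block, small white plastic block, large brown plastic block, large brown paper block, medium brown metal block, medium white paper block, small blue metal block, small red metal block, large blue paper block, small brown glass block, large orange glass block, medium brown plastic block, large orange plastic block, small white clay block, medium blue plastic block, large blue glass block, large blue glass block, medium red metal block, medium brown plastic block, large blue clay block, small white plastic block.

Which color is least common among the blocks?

Counts by color: blue 11, brown 8, white 6, red 6, orange 4.
The minimum is 4, held uniquely by orange.

orange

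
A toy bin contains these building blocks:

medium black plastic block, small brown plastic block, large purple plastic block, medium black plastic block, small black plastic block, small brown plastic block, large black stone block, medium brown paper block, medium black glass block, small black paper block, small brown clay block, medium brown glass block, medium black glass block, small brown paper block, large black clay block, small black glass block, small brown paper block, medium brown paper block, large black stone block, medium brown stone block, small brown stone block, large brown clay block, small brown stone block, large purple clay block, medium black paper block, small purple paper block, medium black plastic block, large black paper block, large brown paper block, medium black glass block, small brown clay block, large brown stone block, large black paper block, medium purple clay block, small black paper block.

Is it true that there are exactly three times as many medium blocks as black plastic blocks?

There are 12 medium blocks.
There are 4 black plastic blocks.
The claim requires 12 = 3 × 4 = 12, which holds.

True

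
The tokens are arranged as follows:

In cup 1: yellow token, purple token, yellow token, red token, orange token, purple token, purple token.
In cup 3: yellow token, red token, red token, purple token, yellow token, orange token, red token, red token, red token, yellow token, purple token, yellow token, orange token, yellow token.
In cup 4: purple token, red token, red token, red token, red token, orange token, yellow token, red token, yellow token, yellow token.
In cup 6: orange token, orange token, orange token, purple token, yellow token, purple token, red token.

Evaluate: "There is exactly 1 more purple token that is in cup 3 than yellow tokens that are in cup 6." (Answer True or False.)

There are 2 purple tokens in cup 3.
There is 1 yellow token in cup 6.
The claim requires 2 − 1 (= 1) to equal 1, which holds.

True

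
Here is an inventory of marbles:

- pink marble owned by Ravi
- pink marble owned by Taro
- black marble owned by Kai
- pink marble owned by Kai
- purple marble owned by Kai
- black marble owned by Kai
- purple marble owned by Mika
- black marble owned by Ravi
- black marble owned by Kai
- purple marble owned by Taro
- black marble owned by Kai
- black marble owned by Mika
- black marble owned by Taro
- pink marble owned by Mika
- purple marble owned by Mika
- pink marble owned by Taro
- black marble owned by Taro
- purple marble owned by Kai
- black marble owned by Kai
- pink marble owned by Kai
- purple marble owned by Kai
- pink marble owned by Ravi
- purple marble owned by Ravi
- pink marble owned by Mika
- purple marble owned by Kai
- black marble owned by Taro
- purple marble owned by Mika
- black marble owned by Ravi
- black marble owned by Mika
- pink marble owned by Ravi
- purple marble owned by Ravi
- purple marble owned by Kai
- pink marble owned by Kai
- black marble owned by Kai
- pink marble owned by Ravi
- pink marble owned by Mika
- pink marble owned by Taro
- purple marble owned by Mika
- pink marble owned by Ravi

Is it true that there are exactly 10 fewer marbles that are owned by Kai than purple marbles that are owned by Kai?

marbles owned by Kai: 14.
purple marbles owned by Kai: 5.
The claim requires 5 − 14 (= -9) to equal 10, which does not hold.

False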